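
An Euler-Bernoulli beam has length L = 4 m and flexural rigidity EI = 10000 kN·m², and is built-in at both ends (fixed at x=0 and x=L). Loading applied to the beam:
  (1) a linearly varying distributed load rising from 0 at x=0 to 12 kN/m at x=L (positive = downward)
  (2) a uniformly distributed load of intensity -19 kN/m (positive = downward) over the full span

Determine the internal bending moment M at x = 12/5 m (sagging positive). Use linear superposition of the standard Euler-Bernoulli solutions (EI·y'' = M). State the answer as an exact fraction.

M(12/5) = -2692/375 kN·m

Load 1 — triangular load w₀=12 kN/m (0→w₀ over full span):
  M_1 = 3w₀Lx/20 - w₀L²/30 - w₀x³/(6L) = 3·12·4·(12/5)/20 - 12·4²/30 - 12·(12/5)³/(6·4) = 496/125 kN·m
Load 2 — uniform load w=-19 kN/m over full span:
  M_2 = wLx/2 - wL²/12 - wx²/2 = (-19)·4·(12/5)/2 - (-19)·4²/12 - (-19)·(12/5)²/2 = -836/75 kN·m
Superposition: M = Σ M_i = -2692/375 kN·m ≈ -7.178667 kN·m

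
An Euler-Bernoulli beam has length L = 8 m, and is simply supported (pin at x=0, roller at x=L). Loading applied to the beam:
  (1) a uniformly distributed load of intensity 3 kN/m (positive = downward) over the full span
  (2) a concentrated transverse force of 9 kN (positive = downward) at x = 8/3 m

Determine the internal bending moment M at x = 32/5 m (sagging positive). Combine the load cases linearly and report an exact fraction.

M(32/5) = 504/25 kN·m

Load 1 — uniform load w=3 kN/m over full span:
  M_1 = wx(L-x)/2 = 3·(32/5)·(8-(32/5))/2 = 384/25 kN·m
Load 2 — point force P=9 kN at a=8/3 m (b=L-a=16/3):
  M_2 = Pa(L-x)/L  [x>a] = 9·(8/3)·(8-(32/5))/8 = 24/5 kN·m
Superposition: M = Σ M_i = 504/25 kN·m ≈ 20.160000 kN·m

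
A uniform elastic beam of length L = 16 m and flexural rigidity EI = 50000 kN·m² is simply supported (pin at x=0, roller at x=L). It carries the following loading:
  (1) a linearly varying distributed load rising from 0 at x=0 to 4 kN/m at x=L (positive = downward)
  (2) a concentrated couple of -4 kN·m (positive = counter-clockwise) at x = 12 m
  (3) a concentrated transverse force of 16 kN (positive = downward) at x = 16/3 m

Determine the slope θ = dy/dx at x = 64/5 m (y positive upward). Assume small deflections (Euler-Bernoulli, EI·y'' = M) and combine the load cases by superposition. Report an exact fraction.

Load 1 — triangular load w₀=4 kN/m (0→w₀ over full span):
  θ_1 = -w₀(7L⁴-30L²x²+15x⁴)/(360LEI) = -4·(7·16⁴-30·16²·(64/5)²+15·(64/5)⁴)/(360·16·50000) = 96896/17578125 rad
Load 2 — applied couple M₀=-4 kN·m at a=12 m (b=L-a=4):
  θ_2 = (M₀x²/(2L)-M₀(x-a)+C₁)/EI  [x>a] with C₁=M₀(3b²-L²)/(6L)=26/3 = ((-4)·(64/5)²/(2·16)-(-4)·((64/5)-12)+(26/3))/50000 = -323/1875000 rad
Load 3 — point force P=16 kN at a=16/3 m (b=L-a=32/3):
  θ_3 = -Pa(2L²-6Lx+3x²+a²)/(6LEI)  [x>a] = -16·(16/3)·(2·16²-6·16·(64/5)+3·(64/5)²+(16/3)²)/(6·16·50000) = 22144/6328125 rad
Superposition: θ = Σ θ_i = 11187287/1265625000 rad ≈ 0.008839 rad

θ(64/5) = 11187287/1265625000 rad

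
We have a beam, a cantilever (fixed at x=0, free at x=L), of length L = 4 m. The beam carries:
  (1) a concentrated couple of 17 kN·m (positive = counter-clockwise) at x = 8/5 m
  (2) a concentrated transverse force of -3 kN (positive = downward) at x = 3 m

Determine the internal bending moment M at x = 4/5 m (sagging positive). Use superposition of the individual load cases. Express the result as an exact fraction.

Load 1 — applied couple M₀=17 kN·m at a=8/5 m (b=L-a=12/5):
  M_1 = M₀  [x≤a] = 17 = 17 kN·m
Load 2 — point force P=-3 kN at a=3 m (b=L-a=1):
  M_2 = -P(a-x)  [x≤a] = -(-3)·(3-(4/5)) = 33/5 kN·m
Superposition: M = Σ M_i = 118/5 kN·m ≈ 23.600000 kN·m

M(4/5) = 118/5 kN·m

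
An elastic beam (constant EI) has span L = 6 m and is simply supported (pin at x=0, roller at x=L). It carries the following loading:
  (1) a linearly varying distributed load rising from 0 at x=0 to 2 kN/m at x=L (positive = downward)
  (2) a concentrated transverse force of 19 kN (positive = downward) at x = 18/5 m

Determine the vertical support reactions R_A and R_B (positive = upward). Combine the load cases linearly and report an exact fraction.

Load 1 — triangular load w₀=2 kN/m (0→w₀ over full span):
  R_A = w₀L/6 = 2·6/6 = 2 kN
  R_B = w₀L/3 = 2·6/3 = 4 kN
Load 2 — point force P=19 kN at a=18/5 m (b=L-a=12/5):
  R_A = Pb/L = 19·(12/5)/6 = 38/5 kN
  R_B = Pa/L = 19·(18/5)/6 = 57/5 kN
Superposition: R_A = 48/5 kN, R_B = 77/5 kN

R_A = 48/5 kN, R_B = 77/5 kN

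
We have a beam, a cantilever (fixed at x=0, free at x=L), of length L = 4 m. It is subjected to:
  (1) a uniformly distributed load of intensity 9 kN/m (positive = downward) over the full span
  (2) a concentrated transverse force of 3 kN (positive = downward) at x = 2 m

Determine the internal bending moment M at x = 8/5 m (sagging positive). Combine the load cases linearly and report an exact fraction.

Load 1 — uniform load w=9 kN/m over full span:
  M_1 = -w(L-x)²/2 = -9·(4-(8/5))²/2 = -648/25 kN·m
Load 2 — point force P=3 kN at a=2 m (b=L-a=2):
  M_2 = -P(a-x)  [x≤a] = -3·(2-(8/5)) = -6/5 kN·m
Superposition: M = Σ M_i = -678/25 kN·m ≈ -27.120000 kN·m

M(8/5) = -678/25 kN·m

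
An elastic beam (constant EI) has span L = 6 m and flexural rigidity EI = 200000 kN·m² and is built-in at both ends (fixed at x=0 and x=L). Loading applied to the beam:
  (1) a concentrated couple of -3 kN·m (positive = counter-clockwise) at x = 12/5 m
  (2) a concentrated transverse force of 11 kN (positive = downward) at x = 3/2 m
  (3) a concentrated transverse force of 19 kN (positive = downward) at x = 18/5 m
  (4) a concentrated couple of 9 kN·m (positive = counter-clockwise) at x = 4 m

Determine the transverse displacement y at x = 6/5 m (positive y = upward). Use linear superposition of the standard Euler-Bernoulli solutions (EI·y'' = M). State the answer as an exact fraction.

Load 1 — applied couple M₀=-3 kN·m at a=12/5 m (b=L-a=18/5):
  y_1 = (R_Ax³/6 - M_Ax²/2)/EI  [x≤a] with R_A=-18/25, M_A=-9/25 = ((-18/25)·(6/5)³/6 - (-9/25)·(6/5)²/2)/200000 = 81/312500000 m
Load 2 — point force P=11 kN at a=3/2 m (b=L-a=9/2):
  y_2 = -Pb²x²(3aL-(3a+b)x)/(6L³EI)  [x≤a] = -11·(9/2)²·(6/5)²·(3·(3/2)·6-(3·(3/2)+(9/2))·(6/5))/(6·6³·200000) = -8019/400000000 m
Load 3 — point force P=19 kN at a=18/5 m (b=L-a=12/5):
  y_3 = -Pb²x²(3aL-(3a+b)x)/(6L³EI)  [x≤a] = -19·(12/5)²·(6/5)²·(3·(18/5)·6-(3·(18/5)+(12/5))·(6/5))/(6·6³·200000) = -2907/97656250 m
Load 4 — applied couple M₀=9 kN·m at a=4 m (b=L-a=2):
  y_4 = (R_Ax³/6 - M_Ax²/2)/EI  [x≤a] with R_A=2, M_A=3 = (2·(6/5)³/6 - 3·(6/5)²/2)/200000 = -99/12500000 m
Superposition: y = Σ y_i = -2873799/50000000000 m ≈ -0.000057 m

y(6/5) = -2873799/50000000000 m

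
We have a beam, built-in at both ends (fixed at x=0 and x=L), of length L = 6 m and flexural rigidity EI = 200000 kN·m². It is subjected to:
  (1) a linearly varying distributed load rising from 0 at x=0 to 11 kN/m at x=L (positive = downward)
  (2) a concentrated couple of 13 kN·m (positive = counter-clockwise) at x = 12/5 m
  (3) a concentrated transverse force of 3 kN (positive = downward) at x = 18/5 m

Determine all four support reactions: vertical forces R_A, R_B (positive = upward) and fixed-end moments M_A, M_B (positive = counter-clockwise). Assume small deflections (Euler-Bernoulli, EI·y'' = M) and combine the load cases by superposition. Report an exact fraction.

R_A = 3519/250 kN, M_A = 2061/125 kN·m, R_B = 5481/250 kN, M_B = -2279/125 kN·m

Load 1 — triangular load w₀=11 kN/m (0→w₀ over full span):
  R_A = 3w₀L/20 = 3·11·6/20 = 99/10 kN
  M_A = w₀L²/30 = 11·6²/30 = 66/5 kN·m
  R_B = 7w₀L/20 = 7·11·6/20 = 231/10 kN
  M_B = -w₀L²/20 = -11·6²/20 = -99/5 kN·m
Load 2 — applied couple M₀=13 kN·m at a=12/5 m (b=L-a=18/5):
  R_A = 6M₀ab/L³ = 6·13·(12/5)·(18/5)/6³ = 78/25 kN
  M_A = M₀b(2a-b)/L² = 13·(18/5)·(2·(12/5)-(18/5))/6² = 39/25 kN·m
  R_B = -6M₀ab/L³ = -6·13·(12/5)·(18/5)/6³ = -78/25 kN
  M_B = M₀a(2b-a)/L² = 13·(12/5)·(2·(18/5)-(12/5))/6² = 104/25 kN·m
Load 3 — point force P=3 kN at a=18/5 m (b=L-a=12/5):
  R_A = Pb²(3a+b)/L³ = 3·(12/5)²·(3·(18/5)+(12/5))/6³ = 132/125 kN
  M_A = Pab²/L² = 3·(18/5)·(12/5)²/6² = 216/125 kN·m
  R_B = Pa²(a+3b)/L³ = 3·(18/5)²·((18/5)+3·(12/5))/6³ = 243/125 kN
  M_B = -Pa²b/L² = -3·(18/5)²·(12/5)/6² = -324/125 kN·m
Superposition: R_A = 3519/250 kN, M_A = 2061/125 kN·m, R_B = 5481/250 kN, M_B = -2279/125 kN·m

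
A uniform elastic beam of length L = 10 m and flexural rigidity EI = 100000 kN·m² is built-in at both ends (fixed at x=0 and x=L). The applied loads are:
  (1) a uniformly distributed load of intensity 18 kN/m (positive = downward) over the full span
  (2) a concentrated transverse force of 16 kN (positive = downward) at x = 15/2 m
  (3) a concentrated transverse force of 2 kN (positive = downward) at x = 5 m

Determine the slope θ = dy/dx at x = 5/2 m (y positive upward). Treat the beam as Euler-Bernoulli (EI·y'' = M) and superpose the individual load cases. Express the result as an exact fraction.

Load 1 — uniform load w=18 kN/m over full span:
  θ_1 = -wx(L-x)(L-2x)/(12EI) = -18·(5/2)·(10-(5/2))·(10-2·(5/2))/(12·100000) = -9/6400 rad
Load 2 — point force P=16 kN at a=15/2 m (b=L-a=5/2):
  θ_2 = -Pb²x(2aL-(3a+b)x)/(2L³EI)  [x≤a] = -16·(5/2)²·(5/2)·(2·(15/2)·10-(3·(15/2)+(5/2))·(5/2))/(2·10³·100000) = -7/64000 rad
Load 3 — point force P=2 kN at a=5 m (b=L-a=5):
  θ_3 = -Pb²x(2aL-(3a+b)x)/(2L³EI)  [x≤a] = -2·5²·(5/2)·(2·5·10-(3·5+5)·(5/2))/(2·10³·100000) = -1/32000 rad
Superposition: θ = Σ θ_i = -99/64000 rad ≈ -0.001547 rad

θ(5/2) = -99/64000 rad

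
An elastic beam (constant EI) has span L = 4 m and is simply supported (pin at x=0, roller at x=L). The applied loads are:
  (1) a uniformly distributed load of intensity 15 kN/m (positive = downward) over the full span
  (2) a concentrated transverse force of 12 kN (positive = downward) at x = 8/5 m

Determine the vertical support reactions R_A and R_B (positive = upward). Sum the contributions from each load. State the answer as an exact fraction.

Load 1 — uniform load w=15 kN/m over full span:
  R_A = wL/2 = 15·4/2 = 30 kN
  R_B = wL/2 = 15·4/2 = 30 kN
Load 2 — point force P=12 kN at a=8/5 m (b=L-a=12/5):
  R_A = Pb/L = 12·(12/5)/4 = 36/5 kN
  R_B = Pa/L = 12·(8/5)/4 = 24/5 kN
Superposition: R_A = 186/5 kN, R_B = 174/5 kN

R_A = 186/5 kN, R_B = 174/5 kN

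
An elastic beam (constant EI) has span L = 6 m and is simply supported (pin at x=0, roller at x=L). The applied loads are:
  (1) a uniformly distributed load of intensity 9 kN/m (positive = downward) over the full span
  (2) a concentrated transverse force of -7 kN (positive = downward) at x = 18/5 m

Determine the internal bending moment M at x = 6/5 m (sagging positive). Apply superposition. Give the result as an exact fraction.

M(6/5) = 564/25 kN·m

Load 1 — uniform load w=9 kN/m over full span:
  M_1 = wx(L-x)/2 = 9·(6/5)·(6-(6/5))/2 = 648/25 kN·m
Load 2 — point force P=-7 kN at a=18/5 m (b=L-a=12/5):
  M_2 = Pbx/L  [x≤a] = (-7)·(12/5)·(6/5)/6 = -84/25 kN·m
Superposition: M = Σ M_i = 564/25 kN·m ≈ 22.560000 kN·m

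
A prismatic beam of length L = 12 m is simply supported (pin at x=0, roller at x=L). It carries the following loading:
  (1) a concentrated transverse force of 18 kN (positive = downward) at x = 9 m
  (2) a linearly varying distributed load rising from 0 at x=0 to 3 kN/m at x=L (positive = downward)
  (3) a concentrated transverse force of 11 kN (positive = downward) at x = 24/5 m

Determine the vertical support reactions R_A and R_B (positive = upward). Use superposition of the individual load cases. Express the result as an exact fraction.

R_A = 171/10 kN, R_B = 299/10 kN

Load 1 — point force P=18 kN at a=9 m (b=L-a=3):
  R_A = Pb/L = 18·3/12 = 9/2 kN
  R_B = Pa/L = 18·9/12 = 27/2 kN
Load 2 — triangular load w₀=3 kN/m (0→w₀ over full span):
  R_A = w₀L/6 = 3·12/6 = 6 kN
  R_B = w₀L/3 = 3·12/3 = 12 kN
Load 3 — point force P=11 kN at a=24/5 m (b=L-a=36/5):
  R_A = Pb/L = 11·(36/5)/12 = 33/5 kN
  R_B = Pa/L = 11·(24/5)/12 = 22/5 kN
Superposition: R_A = 171/10 kN, R_B = 299/10 kN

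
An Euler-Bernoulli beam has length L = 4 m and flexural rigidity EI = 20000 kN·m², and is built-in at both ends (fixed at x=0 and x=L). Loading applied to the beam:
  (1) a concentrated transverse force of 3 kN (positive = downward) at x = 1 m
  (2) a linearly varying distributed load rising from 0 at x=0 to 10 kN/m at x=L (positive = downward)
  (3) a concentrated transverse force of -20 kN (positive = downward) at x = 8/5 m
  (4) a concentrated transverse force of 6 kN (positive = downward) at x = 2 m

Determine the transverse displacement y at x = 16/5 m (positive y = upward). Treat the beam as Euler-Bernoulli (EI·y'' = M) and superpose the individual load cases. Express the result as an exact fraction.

Load 1 — point force P=3 kN at a=1 m (b=L-a=3):
  y_1 = -Pa²(L-x)²(3bL-(3b+a)(L-x))/(6L³EI)  [x>a] = -3·1²·(4-(16/5))²·(3·3·4-(3·3+1)·(4-(16/5)))/(6·4³·20000) = -7/1000000 m
Load 2 — triangular load w₀=10 kN/m (0→w₀ over full span):
  y_2 = -w₀x²(L-x)²(x+2L)/(120LEI) = -10·(16/5)²·(4-(16/5))²·((16/5)+2·4)/(120·4·20000) = -448/5859375 m
Load 3 — point force P=-20 kN at a=8/5 m (b=L-a=12/5):
  y_3 = -Pa²(L-x)²(3bL-(3b+a)(L-x))/(6L³EI)  [x>a] = -(-20)·(8/5)²·(4-(16/5))²·(3·(12/5)·4-(3·(12/5)+(8/5))·(4-(16/5)))/(6·4³·20000) = 544/5859375 m
Load 4 — point force P=6 kN at a=2 m (b=L-a=2):
  y_4 = -Pa²(L-x)²(3bL-(3b+a)(L-x))/(6L³EI)  [x>a] = -6·2²·(4-(16/5))²·(3·2·4-(3·2+2)·(4-(16/5)))/(6·4³·20000) = -11/312500 m
Superposition: y = Σ y_i = -3227/125000000 m ≈ -0.000026 m

y(16/5) = -3227/125000000 m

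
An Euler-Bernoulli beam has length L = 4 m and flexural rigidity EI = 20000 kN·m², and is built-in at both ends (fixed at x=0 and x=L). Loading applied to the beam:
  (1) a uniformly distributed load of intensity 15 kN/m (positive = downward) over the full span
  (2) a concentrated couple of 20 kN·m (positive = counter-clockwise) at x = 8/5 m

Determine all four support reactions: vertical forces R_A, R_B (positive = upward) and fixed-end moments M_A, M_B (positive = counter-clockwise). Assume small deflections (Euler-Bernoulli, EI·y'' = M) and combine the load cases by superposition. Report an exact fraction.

R_A = 186/5 kN, M_A = 112/5 kN·m, R_B = 114/5 kN, M_B = -68/5 kN·m

Load 1 — uniform load w=15 kN/m over full span:
  R_A = wL/2 = 15·4/2 = 30 kN
  M_A = wL²/12 = 15·4²/12 = 20 kN·m
  R_B = wL/2 = 15·4/2 = 30 kN
  M_B = -wL²/12 = -15·4²/12 = -20 kN·m
Load 2 — applied couple M₀=20 kN·m at a=8/5 m (b=L-a=12/5):
  R_A = 6M₀ab/L³ = 6·20·(8/5)·(12/5)/4³ = 36/5 kN
  M_A = M₀b(2a-b)/L² = 20·(12/5)·(2·(8/5)-(12/5))/4² = 12/5 kN·m
  R_B = -6M₀ab/L³ = -6·20·(8/5)·(12/5)/4³ = -36/5 kN
  M_B = M₀a(2b-a)/L² = 20·(8/5)·(2·(12/5)-(8/5))/4² = 32/5 kN·m
Superposition: R_A = 186/5 kN, M_A = 112/5 kN·m, R_B = 114/5 kN, M_B = -68/5 kN·m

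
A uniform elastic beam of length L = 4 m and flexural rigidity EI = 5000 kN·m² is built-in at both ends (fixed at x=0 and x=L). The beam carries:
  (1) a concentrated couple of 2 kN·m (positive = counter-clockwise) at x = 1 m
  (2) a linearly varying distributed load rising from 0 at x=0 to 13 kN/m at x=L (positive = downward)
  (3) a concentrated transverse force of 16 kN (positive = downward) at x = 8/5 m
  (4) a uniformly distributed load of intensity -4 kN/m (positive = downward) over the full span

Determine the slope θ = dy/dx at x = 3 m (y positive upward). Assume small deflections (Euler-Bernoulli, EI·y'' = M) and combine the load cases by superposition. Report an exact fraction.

θ(3) = 8631/10000000 rad

Load 1 — applied couple M₀=2 kN·m at a=1 m (b=L-a=3):
  θ_1 = (R_Ax²/2 - M_Ax - M₀(x-a))/EI  [x>a] with R_A=9/16, M_A=-3/8 = ((9/16)·3²/2 - (-3/8)·3 - 2·(3-1))/5000 = -11/160000 rad
Load 2 — triangular load w₀=13 kN/m (0→w₀ over full span):
  θ_2 = -w₀(2x(L-x)(L-2x)(x+2L)+x²(L-x)²)/(120LEI) = -13·(2·3·(4-3)·(4-2·3)·(3+2·4)+3²·(4-3)²)/(120·4·5000) = 533/800000 rad
Load 3 — point force P=16 kN at a=8/5 m (b=L-a=12/5):
  θ_3 = Pa²(L-x)(2bL-(3b+a)(L-x))/(2L³EI)  [x>a] = 16·(8/5)²·(4-3)·(2·(12/5)·4-(3·(12/5)+(8/5))·(4-3))/(2·4³·5000) = 52/78125 rad
Load 4 — uniform load w=-4 kN/m over full span:
  θ_4 = -wx(L-x)(L-2x)/(12EI) = -(-4)·3·(4-3)·(4-2·3)/(12·5000) = -1/2500 rad
Superposition: θ = Σ θ_i = 8631/10000000 rad ≈ 0.000863 rad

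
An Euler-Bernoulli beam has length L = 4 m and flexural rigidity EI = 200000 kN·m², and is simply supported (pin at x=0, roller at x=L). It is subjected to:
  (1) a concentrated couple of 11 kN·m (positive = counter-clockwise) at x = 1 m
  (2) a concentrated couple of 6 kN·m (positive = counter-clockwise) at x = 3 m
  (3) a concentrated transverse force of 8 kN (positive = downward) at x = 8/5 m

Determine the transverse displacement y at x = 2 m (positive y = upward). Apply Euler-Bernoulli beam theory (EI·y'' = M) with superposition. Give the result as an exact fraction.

Load 1 — applied couple M₀=11 kN·m at a=1 m (b=L-a=3):
  y_1 = (M₀x³/(6L)-M₀(x-a)²/2+C₁x)/EI  [x>a] with C₁=M₀(3b²-L²)/(6L)=121/24 = (11·2³/(6·4)-11·(2-1)²/2+(121/24)·2)/200000 = 33/800000 m
Load 2 — applied couple M₀=6 kN·m at a=3 m (b=L-a=1):
  y_2 = (M₀x³/(6L)+C₁x)/EI  [x≤a] with C₁=M₀(3b²-L²)/(6L)=-13/4 = (6·2³/(6·4)+(-13/4)·2)/200000 = -9/400000 m
Load 3 — point force P=8 kN at a=8/5 m (b=L-a=12/5):
  y_3 = -Pa(L-x)(2Lx-a²-x²)/(6LEI)  [x>a] = -8·(8/5)·(4-2)·(2·4·2-(8/5)²-2²)/(6·4·200000) = -59/1171875 m
Superposition: y = Σ y_i = -9479/300000000 m ≈ -0.000032 m

y(2) = -9479/300000000 m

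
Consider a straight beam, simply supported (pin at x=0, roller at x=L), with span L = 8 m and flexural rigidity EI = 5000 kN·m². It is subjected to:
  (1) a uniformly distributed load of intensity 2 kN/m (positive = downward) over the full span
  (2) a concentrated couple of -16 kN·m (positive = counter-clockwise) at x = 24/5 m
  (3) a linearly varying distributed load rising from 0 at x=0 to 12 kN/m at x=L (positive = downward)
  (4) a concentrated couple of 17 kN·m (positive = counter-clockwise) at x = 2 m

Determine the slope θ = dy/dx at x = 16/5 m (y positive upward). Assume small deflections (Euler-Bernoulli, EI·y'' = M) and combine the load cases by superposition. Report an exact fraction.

θ(16/5) = -373597/37500000 rad

Load 1 — uniform load w=2 kN/m over full span:
  θ_1 = -w(L³-6Lx²+4x³)/(24EI) = -2·(8³-6·8·(16/5)²+4·(16/5)³)/(24·5000) = -592/234375 rad
Load 2 — applied couple M₀=-16 kN·m at a=24/5 m (b=L-a=16/5):
  θ_2 = (M₀x²/(2L)+C₁)/EI  [x≤a] with C₁=M₀(3b²-L²)/(6L)=832/75 = ((-16)·(16/5)²/(2·8)+(832/75))/5000 = 8/46875 rad
Load 3 — triangular load w₀=12 kN/m (0→w₀ over full span):
  θ_3 = -w₀(7L⁴-30L²x²+15x⁴)/(360LEI) = -12·(7·8⁴-30·8²·(16/5)²+15·(16/5)⁴)/(360·8·5000) = -10336/1171875 rad
Load 4 — applied couple M₀=17 kN·m at a=2 m (b=L-a=6):
  θ_4 = (M₀x²/(2L)-M₀(x-a)+C₁)/EI  [x>a] with C₁=M₀(3b²-L²)/(6L)=187/12 = (17·(16/5)²/(2·8)-17·((16/5)-2)+(187/12))/5000 = 1819/1500000 rad
Superposition: θ = Σ θ_i = -373597/37500000 rad ≈ -0.009963 rad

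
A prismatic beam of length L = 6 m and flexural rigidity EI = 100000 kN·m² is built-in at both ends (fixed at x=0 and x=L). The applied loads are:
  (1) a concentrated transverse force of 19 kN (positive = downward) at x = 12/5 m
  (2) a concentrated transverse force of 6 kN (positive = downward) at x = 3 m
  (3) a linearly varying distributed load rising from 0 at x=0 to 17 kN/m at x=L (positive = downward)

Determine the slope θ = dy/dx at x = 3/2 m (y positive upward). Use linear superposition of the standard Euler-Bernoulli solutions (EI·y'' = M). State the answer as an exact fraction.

Load 1 — point force P=19 kN at a=12/5 m (b=L-a=18/5):
  θ_1 = -Pb²x(2aL-(3a+b)x)/(2L³EI)  [x≤a] = -19·(18/5)²·(3/2)·(2·(12/5)·6-(3·(12/5)+(18/5))·(3/2))/(2·6³·100000) = -10773/100000000 rad
Load 2 — point force P=6 kN at a=3 m (b=L-a=3):
  θ_2 = -Pb²x(2aL-(3a+b)x)/(2L³EI)  [x≤a] = -6·3²·(3/2)·(2·3·6-(3·3+3)·(3/2))/(2·6³·100000) = -27/800000 rad
Load 3 — triangular load w₀=17 kN/m (0→w₀ over full span):
  θ_3 = -w₀(2x(L-x)(L-2x)(x+2L)+x²(L-x)²)/(120LEI) = -17·(2·(3/2)·(6-(3/2))·(6-2·(3/2))·((3/2)+2·6)+(3/2)²·(6-(3/2))²)/(120·6·100000) = -17901/128000000 rad
Superposition: θ = Σ θ_i = -900261/3200000000 rad ≈ -0.000281 rad

θ(3/2) = -900261/3200000000 rad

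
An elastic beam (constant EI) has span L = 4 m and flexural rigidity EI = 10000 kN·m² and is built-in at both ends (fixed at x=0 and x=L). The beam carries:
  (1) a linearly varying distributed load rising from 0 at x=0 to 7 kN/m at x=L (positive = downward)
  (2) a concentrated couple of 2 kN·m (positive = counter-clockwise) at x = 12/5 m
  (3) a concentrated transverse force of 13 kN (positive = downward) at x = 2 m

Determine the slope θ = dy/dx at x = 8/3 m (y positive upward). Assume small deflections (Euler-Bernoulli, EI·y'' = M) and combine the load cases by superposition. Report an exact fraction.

Load 1 — triangular load w₀=7 kN/m (0→w₀ over full span):
  θ_1 = -w₀(2x(L-x)(L-2x)(x+2L)+x²(L-x)²)/(120LEI) = -7·(2·(8/3)·(4-(8/3))·(4-2·(8/3))·((8/3)+2·4)+(8/3)²·(4-(8/3))²)/(120·4·10000) = 98/759375 rad
Load 2 — applied couple M₀=2 kN·m at a=12/5 m (b=L-a=8/5):
  θ_2 = (R_Ax²/2 - M_Ax - M₀(x-a))/EI  [x>a] with R_A=18/25, M_A=16/25 = ((18/25)·(8/3)²/2 - (16/25)·(8/3) - 2·((8/3)-(12/5)))/10000 = 1/31250 rad
Load 3 — point force P=13 kN at a=2 m (b=L-a=2):
  θ_3 = Pa²(L-x)(2bL-(3b+a)(L-x))/(2L³EI)  [x>a] = 13·2²·(4-(8/3))·(2·2·4-(3·2+2)·(4-(8/3)))/(2·4³·10000) = 13/45000 rad
Superposition: θ = Σ θ_i = 13667/30375000 rad ≈ 0.000450 rad

θ(8/3) = 13667/30375000 rad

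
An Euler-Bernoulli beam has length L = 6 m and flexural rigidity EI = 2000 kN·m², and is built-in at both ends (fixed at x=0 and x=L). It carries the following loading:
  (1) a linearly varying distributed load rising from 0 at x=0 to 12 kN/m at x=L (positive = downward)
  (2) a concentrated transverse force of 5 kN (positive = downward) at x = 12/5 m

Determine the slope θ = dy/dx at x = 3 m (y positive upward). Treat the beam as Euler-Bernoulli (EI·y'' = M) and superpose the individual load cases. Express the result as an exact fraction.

θ(3) = -63/200000 rad

Load 1 — triangular load w₀=12 kN/m (0→w₀ over full span):
  θ_1 = -w₀(2x(L-x)(L-2x)(x+2L)+x²(L-x)²)/(120LEI) = -12·(2·3·(6-3)·(6-2·3)·(3+2·6)+3²·(6-3)²)/(120·6·2000) = -27/40000 rad
Load 2 — point force P=5 kN at a=12/5 m (b=L-a=18/5):
  θ_2 = Pa²(L-x)(2bL-(3b+a)(L-x))/(2L³EI)  [x>a] = 5·(12/5)²·(6-3)·(2·(18/5)·6-(3·(18/5)+(12/5))·(6-3))/(2·6³·2000) = 9/25000 rad
Superposition: θ = Σ θ_i = -63/200000 rad ≈ -0.000315 rad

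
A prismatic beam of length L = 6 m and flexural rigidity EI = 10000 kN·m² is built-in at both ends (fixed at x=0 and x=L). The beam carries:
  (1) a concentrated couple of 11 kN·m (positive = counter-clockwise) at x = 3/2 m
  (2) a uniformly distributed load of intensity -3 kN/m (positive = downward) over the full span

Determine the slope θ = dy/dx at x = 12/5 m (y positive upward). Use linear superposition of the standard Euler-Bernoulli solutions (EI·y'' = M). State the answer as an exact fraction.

θ(12/5) = 1791/5000000 rad

Load 1 — applied couple M₀=11 kN·m at a=3/2 m (b=L-a=9/2):
  θ_1 = (R_Ax²/2 - M_Ax - M₀(x-a))/EI  [x>a] with R_A=33/16, M_A=-33/16 = ((33/16)·(12/5)²/2 - (-33/16)·(12/5) - 11·((12/5)-(3/2)))/10000 = 99/1000000 rad
Load 2 — uniform load w=-3 kN/m over full span:
  θ_2 = -wx(L-x)(L-2x)/(12EI) = -(-3)·(12/5)·(6-(12/5))·(6-2·(12/5))/(12·10000) = 81/312500 rad
Superposition: θ = Σ θ_i = 1791/5000000 rad ≈ 0.000358 rad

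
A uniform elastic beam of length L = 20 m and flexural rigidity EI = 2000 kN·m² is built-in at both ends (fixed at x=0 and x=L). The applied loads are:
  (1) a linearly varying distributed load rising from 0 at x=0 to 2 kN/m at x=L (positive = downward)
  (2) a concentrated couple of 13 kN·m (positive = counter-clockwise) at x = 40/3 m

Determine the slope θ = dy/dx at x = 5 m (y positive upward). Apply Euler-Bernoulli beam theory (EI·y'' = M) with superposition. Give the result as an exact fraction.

θ(5) = -689/19200 rad

Load 1 — triangular load w₀=2 kN/m (0→w₀ over full span):
  θ_1 = -w₀(2x(L-x)(L-2x)(x+2L)+x²(L-x)²)/(120LEI) = -2·(2·5·(20-5)·(20-2·5)·(5+2·20)+5²·(20-5)²)/(120·20·2000) = -39/1280 rad
Load 2 — applied couple M₀=13 kN·m at a=40/3 m (b=L-a=20/3):
  θ_2 = (R_Ax²/2 - M_Ax)/EI  [x≤a] with R_A=13/15, M_A=13/3 = ((13/15)·5²/2 - (13/3)·5)/2000 = -13/2400 rad
Superposition: θ = Σ θ_i = -689/19200 rad ≈ -0.035885 rad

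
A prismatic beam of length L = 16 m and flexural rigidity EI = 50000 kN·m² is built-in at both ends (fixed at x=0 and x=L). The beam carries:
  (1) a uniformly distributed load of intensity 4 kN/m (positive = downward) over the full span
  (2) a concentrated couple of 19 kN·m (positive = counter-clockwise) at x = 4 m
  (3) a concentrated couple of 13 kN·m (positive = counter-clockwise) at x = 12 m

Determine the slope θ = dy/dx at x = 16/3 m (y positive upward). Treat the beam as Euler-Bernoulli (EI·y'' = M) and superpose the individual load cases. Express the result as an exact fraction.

Load 1 — uniform load w=4 kN/m over full span:
  θ_1 = -wx(L-x)(L-2x)/(12EI) = -4·(16/3)·(16-(16/3))·(16-2·(16/3))/(12·50000) = -512/253125 rad
Load 2 — applied couple M₀=19 kN·m at a=4 m (b=L-a=12):
  θ_2 = (R_Ax²/2 - M_Ax - M₀(x-a))/EI  [x>a] with R_A=171/128, M_A=-57/16 = ((171/128)·(16/3)²/2 - (-57/16)·(16/3) - 19·((16/3)-4))/50000 = 19/75000 rad
Load 3 — applied couple M₀=13 kN·m at a=12 m (b=L-a=4):
  θ_3 = (R_Ax²/2 - M_Ax)/EI  [x≤a] with R_A=117/128, M_A=65/16 = ((117/128)·(16/3)²/2 - (65/16)·(16/3))/50000 = -13/75000 rad
Superposition: θ = Σ θ_i = -1967/1012500 rad ≈ -0.001943 rad

θ(16/3) = -1967/1012500 rad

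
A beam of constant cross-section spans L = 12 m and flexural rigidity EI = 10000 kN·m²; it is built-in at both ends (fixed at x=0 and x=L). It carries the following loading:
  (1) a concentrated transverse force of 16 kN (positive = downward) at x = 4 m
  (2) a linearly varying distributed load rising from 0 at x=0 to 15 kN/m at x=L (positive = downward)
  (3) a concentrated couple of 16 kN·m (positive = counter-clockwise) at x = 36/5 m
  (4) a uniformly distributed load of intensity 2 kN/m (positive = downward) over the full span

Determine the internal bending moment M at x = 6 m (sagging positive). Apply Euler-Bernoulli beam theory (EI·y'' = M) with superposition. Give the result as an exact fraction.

Load 1 — point force P=16 kN at a=4 m (b=L-a=8):
  M_1 = Pa²(a+3b)(L-x)/L³ - Pa²b/L²  [x>a] = 16·4²·(4+3·8)·(12-6)/12³ - 16·4²·8/12² = 32/3 kN·m
Load 2 — triangular load w₀=15 kN/m (0→w₀ over full span):
  M_2 = 3w₀Lx/20 - w₀L²/30 - w₀x³/(6L) = 3·15·12·6/20 - 15·12²/30 - 15·6³/(6·12) = 45 kN·m
Load 3 — applied couple M₀=16 kN·m at a=36/5 m (b=L-a=24/5):
  M_3 = R_Ax - M_A  [x≤a] with R_A=48/25, M_A=128/25 = (48/25)·6 - (128/25) = 32/5 kN·m
Load 4 — uniform load w=2 kN/m over full span:
  M_4 = wLx/2 - wL²/12 - wx²/2 = 2·12·6/2 - 2·12²/12 - 2·6²/2 = 12 kN·m
Superposition: M = Σ M_i = 1111/15 kN·m ≈ 74.066667 kN·m

M(6) = 1111/15 kN·m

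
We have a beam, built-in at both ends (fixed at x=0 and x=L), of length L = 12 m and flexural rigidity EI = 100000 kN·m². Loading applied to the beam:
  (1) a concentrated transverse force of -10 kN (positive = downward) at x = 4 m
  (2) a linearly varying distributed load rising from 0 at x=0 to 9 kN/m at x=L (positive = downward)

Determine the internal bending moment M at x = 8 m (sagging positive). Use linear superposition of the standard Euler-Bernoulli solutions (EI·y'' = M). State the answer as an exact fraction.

M(8) = 2824/135 kN·m

Load 1 — point force P=-10 kN at a=4 m (b=L-a=8):
  M_1 = Pa²(a+3b)(L-x)/L³ - Pa²b/L²  [x>a] = (-10)·4²·(4+3·8)·(12-8)/12³ - (-10)·4²·8/12² = -40/27 kN·m
Load 2 — triangular load w₀=9 kN/m (0→w₀ over full span):
  M_2 = 3w₀Lx/20 - w₀L²/30 - w₀x³/(6L) = 3·9·12·8/20 - 9·12²/30 - 9·8³/(6·12) = 112/5 kN·m
Superposition: M = Σ M_i = 2824/135 kN·m ≈ 20.918519 kN·m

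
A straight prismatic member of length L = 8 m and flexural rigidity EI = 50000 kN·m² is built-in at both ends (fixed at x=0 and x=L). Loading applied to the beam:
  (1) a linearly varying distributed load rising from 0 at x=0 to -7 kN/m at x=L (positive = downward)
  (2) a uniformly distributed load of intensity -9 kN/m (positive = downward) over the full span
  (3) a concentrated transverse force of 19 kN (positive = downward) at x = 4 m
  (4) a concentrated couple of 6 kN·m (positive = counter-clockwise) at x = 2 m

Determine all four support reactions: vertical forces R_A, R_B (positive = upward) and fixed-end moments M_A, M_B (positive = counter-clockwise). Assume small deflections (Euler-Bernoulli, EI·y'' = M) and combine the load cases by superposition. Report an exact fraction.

Load 1 — triangular load w₀=-7 kN/m (0→w₀ over full span):
  R_A = 3w₀L/20 = 3·(-7)·8/20 = -42/5 kN
  M_A = w₀L²/30 = (-7)·8²/30 = -224/15 kN·m
  R_B = 7w₀L/20 = 7·(-7)·8/20 = -98/5 kN
  M_B = -w₀L²/20 = -(-7)·8²/20 = 112/5 kN·m
Load 2 — uniform load w=-9 kN/m over full span:
  R_A = wL/2 = (-9)·8/2 = -36 kN
  M_A = wL²/12 = (-9)·8²/12 = -48 kN·m
  R_B = wL/2 = (-9)·8/2 = -36 kN
  M_B = -wL²/12 = -(-9)·8²/12 = 48 kN·m
Load 3 — point force P=19 kN at a=4 m (b=L-a=4):
  R_A = Pb²(3a+b)/L³ = 19·4²·(3·4+4)/8³ = 19/2 kN
  M_A = Pab²/L² = 19·4·4²/8² = 19 kN·m
  R_B = Pa²(a+3b)/L³ = 19·4²·(4+3·4)/8³ = 19/2 kN
  M_B = -Pa²b/L² = -19·4²·4/8² = -19 kN·m
Load 4 — applied couple M₀=6 kN·m at a=2 m (b=L-a=6):
  R_A = 6M₀ab/L³ = 6·6·2·6/8³ = 27/32 kN
  M_A = M₀b(2a-b)/L² = 6·6·(2·2-6)/8² = -9/8 kN·m
  R_B = -6M₀ab/L³ = -6·6·2·6/8³ = -27/32 kN
  M_B = M₀a(2b-a)/L² = 6·2·(2·6-2)/8² = 15/8 kN·m
Superposition: R_A = -5449/160 kN, M_A = -5407/120 kN·m, R_B = -7511/160 kN, M_B = 2131/40 kN·m

R_A = -5449/160 kN, M_A = -5407/120 kN·m, R_B = -7511/160 kN, M_B = 2131/40 kN·m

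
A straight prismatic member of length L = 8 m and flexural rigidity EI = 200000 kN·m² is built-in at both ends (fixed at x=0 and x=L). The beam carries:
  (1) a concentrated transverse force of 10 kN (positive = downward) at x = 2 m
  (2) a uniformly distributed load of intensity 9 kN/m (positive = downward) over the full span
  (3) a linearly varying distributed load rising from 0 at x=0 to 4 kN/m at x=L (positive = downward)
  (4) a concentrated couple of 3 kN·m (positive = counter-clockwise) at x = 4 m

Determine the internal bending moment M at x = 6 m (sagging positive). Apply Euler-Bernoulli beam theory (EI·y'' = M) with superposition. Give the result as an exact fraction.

Load 1 — point force P=10 kN at a=2 m (b=L-a=6):
  M_1 = Pa²(a+3b)(L-x)/L³ - Pa²b/L²  [x>a] = 10·2²·(2+3·6)·(8-6)/8³ - 10·2²·6/8² = -5/8 kN·m
Load 2 — uniform load w=9 kN/m over full span:
  M_2 = wLx/2 - wL²/12 - wx²/2 = 9·8·6/2 - 9·8²/12 - 9·6²/2 = 6 kN·m
Load 3 — triangular load w₀=4 kN/m (0→w₀ over full span):
  M_3 = 3w₀Lx/20 - w₀L²/30 - w₀x³/(6L) = 3·4·8·6/20 - 4·8²/30 - 4·6³/(6·8) = 34/15 kN·m
Load 4 — applied couple M₀=3 kN·m at a=4 m (b=L-a=4):
  M_4 = R_Ax - M_A - M₀  [x>a] with R_A=9/16, M_A=3/4 = (9/16)·6 - (3/4) - 3 = -3/8 kN·m
Superposition: M = Σ M_i = 109/15 kN·m ≈ 7.266667 kN·m

M(6) = 109/15 kN·m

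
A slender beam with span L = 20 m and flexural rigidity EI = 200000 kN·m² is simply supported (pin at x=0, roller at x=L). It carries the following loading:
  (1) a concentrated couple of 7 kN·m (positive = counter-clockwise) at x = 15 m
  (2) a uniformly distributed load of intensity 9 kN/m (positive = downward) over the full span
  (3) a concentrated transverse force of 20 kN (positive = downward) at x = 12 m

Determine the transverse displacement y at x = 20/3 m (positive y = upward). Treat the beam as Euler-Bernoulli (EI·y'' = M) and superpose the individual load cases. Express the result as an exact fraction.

Load 1 — applied couple M₀=7 kN·m at a=15 m (b=L-a=5):
  y_1 = (M₀x³/(6L)+C₁x)/EI  [x≤a] with C₁=M₀(3b²-L²)/(6L)=-455/24 = (7·(20/3)³/(6·20)+(-455/24)·(20/3))/200000 = -707/1296000 m
Load 2 — uniform load w=9 kN/m over full span:
  y_2 = -wx(L³-2Lx²+x³)/(24EI) = -9·(20/3)·(20³-2·20·(20/3)²+(20/3)³)/(24·200000) = -11/135 m
Load 3 — point force P=20 kN at a=12 m (b=L-a=8):
  y_3 = -Pbx(L²-b²-x²)/(6LEI)  [x≤a] = -20·8·(20/3)·(20²-8²-(20/3)²)/(6·20·200000) = -656/50625 m
Superposition: y = Σ y_i = -615503/6480000 m ≈ -0.094985 m

y(20/3) = -615503/6480000 m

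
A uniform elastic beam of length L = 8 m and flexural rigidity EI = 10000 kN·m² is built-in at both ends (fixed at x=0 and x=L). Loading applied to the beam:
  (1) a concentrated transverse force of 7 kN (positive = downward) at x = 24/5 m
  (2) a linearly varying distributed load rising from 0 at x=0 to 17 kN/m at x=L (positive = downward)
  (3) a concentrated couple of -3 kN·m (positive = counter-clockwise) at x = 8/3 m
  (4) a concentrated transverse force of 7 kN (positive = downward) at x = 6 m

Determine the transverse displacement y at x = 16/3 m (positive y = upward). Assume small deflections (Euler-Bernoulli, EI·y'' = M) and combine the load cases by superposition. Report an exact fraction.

y(16/3) = -583223/56953125 m

Load 1 — point force P=7 kN at a=24/5 m (b=L-a=16/5):
  y_1 = -Pa²(L-x)²(3bL-(3b+a)(L-x))/(6L³EI)  [x>a] = -7·(24/5)²·(8-(16/3))²·(3·(16/5)·8-(3·(16/5)+(24/5))·(8-(16/3)))/(6·8³·10000) = -112/78125 m
Load 2 — triangular load w₀=17 kN/m (0→w₀ over full span):
  y_2 = -w₀x²(L-x)²(x+2L)/(120LEI) = -17·(16/3)²·(8-(16/3))²·((16/3)+2·8)/(120·8·10000) = -17408/2278125 m
Load 3 — applied couple M₀=-3 kN·m at a=8/3 m (b=L-a=16/3):
  y_3 = (R_Ax³/6 - M_Ax²/2 - M₀(x-a)²/2)/EI  [x>a] with R_A=-1/2, M_A=0 = ((-1/2)·(16/3)³/6 - 0·(16/3)²/2 - (-3)·((16/3)-(8/3))²/2)/10000 = -2/10125 m
Load 4 — point force P=7 kN at a=6 m (b=L-a=2):
  y_4 = -Pb²x²(3aL-(3a+b)x)/(6L³EI)  [x≤a] = -7·2²·(16/3)²·(3·6·8-(3·6+2)·(16/3))/(6·8³·10000) = -49/50625 m
Superposition: y = Σ y_i = -583223/56953125 m ≈ -0.010240 m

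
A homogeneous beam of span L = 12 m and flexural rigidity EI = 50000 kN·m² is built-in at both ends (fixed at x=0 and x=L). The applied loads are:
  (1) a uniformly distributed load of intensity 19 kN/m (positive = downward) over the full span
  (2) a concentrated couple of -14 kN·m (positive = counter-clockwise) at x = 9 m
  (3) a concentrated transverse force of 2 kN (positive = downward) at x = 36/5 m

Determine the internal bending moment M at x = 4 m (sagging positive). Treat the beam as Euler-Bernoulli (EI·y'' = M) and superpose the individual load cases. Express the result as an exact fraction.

M(4) = 75637/1000 kN·m

Load 1 — uniform load w=19 kN/m over full span:
  M_1 = wLx/2 - wL²/12 - wx²/2 = 19·12·4/2 - 19·12²/12 - 19·4²/2 = 76 kN·m
Load 2 — applied couple M₀=-14 kN·m at a=9 m (b=L-a=3):
  M_2 = R_Ax - M_A  [x≤a] with R_A=-21/16, M_A=-35/8 = (-21/16)·4 - (-35/8) = -7/8 kN·m
Load 3 — point force P=2 kN at a=36/5 m (b=L-a=24/5):
  M_3 = Pb²(3a+b)x/L³ - Pab²/L²  [x≤a] = 2·(24/5)²·(3·(36/5)+(24/5))·4/12³ - 2·(36/5)·(24/5)²/12² = 64/125 kN·m
Superposition: M = Σ M_i = 75637/1000 kN·m ≈ 75.637000 kN·m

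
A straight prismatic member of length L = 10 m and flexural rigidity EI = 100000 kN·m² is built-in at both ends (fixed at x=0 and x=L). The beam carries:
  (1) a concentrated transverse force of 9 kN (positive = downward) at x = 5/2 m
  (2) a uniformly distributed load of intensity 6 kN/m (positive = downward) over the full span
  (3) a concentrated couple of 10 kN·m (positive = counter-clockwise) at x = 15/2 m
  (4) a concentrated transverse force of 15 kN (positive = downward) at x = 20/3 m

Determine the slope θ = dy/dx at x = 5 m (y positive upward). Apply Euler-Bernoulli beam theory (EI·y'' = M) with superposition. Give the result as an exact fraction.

θ(5) = -23/460800 rad

Load 1 — point force P=9 kN at a=5/2 m (b=L-a=15/2):
  θ_1 = Pa²(L-x)(2bL-(3b+a)(L-x))/(2L³EI)  [x>a] = 9·(5/2)²·(10-5)·(2·(15/2)·10-(3·(15/2)+(5/2))·(10-5))/(2·10³·100000) = 9/256000 rad
Load 2 — uniform load w=6 kN/m over full span:
  θ_2 = -wx(L-x)(L-2x)/(12EI) = -6·5·(10-5)·(10-2·5)/(12·100000) = 0 rad
Load 3 — applied couple M₀=10 kN·m at a=15/2 m (b=L-a=5/2):
  θ_3 = (R_Ax²/2 - M_Ax)/EI  [x≤a] with R_A=9/8, M_A=25/8 = ((9/8)·5²/2 - (25/8)·5)/100000 = -1/64000 rad
Load 4 — point force P=15 kN at a=20/3 m (b=L-a=10/3):
  θ_4 = -Pb²x(2aL-(3a+b)x)/(2L³EI)  [x≤a] = -15·(10/3)²·5·(2·(20/3)·10-(3·(20/3)+(10/3))·5)/(2·10³·100000) = -1/14400 rad
Superposition: θ = Σ θ_i = -23/460800 rad ≈ -0.000050 rad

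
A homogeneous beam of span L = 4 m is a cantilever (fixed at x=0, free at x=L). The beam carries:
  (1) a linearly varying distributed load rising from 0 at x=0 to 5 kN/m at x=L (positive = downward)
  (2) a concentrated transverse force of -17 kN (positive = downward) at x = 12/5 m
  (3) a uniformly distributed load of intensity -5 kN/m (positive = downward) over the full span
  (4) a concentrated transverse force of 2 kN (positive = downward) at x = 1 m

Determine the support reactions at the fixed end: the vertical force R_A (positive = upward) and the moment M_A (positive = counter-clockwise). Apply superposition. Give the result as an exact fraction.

Load 1 — triangular load w₀=5 kN/m (0→w₀ over full span):
  R_A = w₀L/2 = 5·4/2 = 10 kN
  M_A = w₀L²/3 = 5·4²/3 = 80/3 kN·m
Load 2 — point force P=-17 kN at a=12/5 m (b=L-a=8/5):
  R_A = P = (-17) = -17 kN
  M_A = Pa = (-17)·(12/5) = -204/5 kN·m
Load 3 — uniform load w=-5 kN/m over full span:
  R_A = wL = (-5)·4 = -20 kN
  M_A = wL²/2 = (-5)·4²/2 = -40 kN·m
Load 4 — point force P=2 kN at a=1 m (b=L-a=3):
  R_A = P = 2 kN
  M_A = Pa = 2·1 = 2 kN·m
Superposition: R_A = -25 kN, M_A = -782/15 kN·m

R_A = -25 kN, M_A = -782/15 kN·m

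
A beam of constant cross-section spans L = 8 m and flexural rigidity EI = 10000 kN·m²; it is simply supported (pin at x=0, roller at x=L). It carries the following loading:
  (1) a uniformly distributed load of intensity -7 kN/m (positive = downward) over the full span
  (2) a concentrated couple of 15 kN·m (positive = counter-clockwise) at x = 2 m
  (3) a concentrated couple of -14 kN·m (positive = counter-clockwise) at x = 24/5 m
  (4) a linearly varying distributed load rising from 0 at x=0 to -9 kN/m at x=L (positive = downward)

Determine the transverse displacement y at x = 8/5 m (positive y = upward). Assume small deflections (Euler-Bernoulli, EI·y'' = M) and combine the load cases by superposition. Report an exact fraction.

y(8/5) = 9248729/234375000 m

Load 1 — uniform load w=-7 kN/m over full span:
  y_1 = -wx(L³-2Lx²+x³)/(24EI) = -(-7)·(8/5)·(8³-2·8·(8/5)²+(8/5)³)/(24·10000) = 25984/1171875 m
Load 2 — applied couple M₀=15 kN·m at a=2 m (b=L-a=6):
  y_2 = (M₀x³/(6L)+C₁x)/EI  [x≤a] with C₁=M₀(3b²-L²)/(6L)=55/4 = (15·(8/5)³/(6·8)+(55/4)·(8/5))/10000 = 291/125000 m
Load 3 — applied couple M₀=-14 kN·m at a=24/5 m (b=L-a=16/5):
  y_3 = (M₀x³/(6L)+C₁x)/EI  [x≤a] with C₁=M₀(3b²-L²)/(6L)=728/75 = ((-14)·(8/5)³/(6·8)+(728/75)·(8/5))/10000 = 112/78125 m
Load 4 — triangular load w₀=-9 kN/m (0→w₀ over full span):
  y_4 = -w₀x(7L⁴-10L²x²+3x⁴)/(360LEI) = -(-9)·(8/5)·(7·8⁴-10·8²·(8/5)²+3·(8/5)⁴)/(360·8·10000) = 132096/9765625 m
Superposition: y = Σ y_i = 9248729/234375000 m ≈ 0.039461 m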